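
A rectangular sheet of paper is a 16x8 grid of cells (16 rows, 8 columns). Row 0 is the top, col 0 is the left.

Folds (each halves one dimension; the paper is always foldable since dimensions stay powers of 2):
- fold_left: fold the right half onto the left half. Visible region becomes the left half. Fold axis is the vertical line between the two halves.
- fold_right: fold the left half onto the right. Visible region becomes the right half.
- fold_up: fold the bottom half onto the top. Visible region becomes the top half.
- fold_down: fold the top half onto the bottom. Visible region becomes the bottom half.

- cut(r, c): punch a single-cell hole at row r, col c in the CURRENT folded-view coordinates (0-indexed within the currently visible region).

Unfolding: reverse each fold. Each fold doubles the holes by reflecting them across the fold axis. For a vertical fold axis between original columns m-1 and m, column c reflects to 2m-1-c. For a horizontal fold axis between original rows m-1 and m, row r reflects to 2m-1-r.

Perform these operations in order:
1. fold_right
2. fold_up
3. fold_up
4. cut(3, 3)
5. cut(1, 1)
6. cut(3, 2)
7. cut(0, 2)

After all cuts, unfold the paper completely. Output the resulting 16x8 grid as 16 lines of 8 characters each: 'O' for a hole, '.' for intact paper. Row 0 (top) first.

Answer: .O....O.
..O..O..
........
OO....OO
OO....OO
........
..O..O..
.O....O.
.O....O.
..O..O..
........
OO....OO
OO....OO
........
..O..O..
.O....O.

Derivation:
Op 1 fold_right: fold axis v@4; visible region now rows[0,16) x cols[4,8) = 16x4
Op 2 fold_up: fold axis h@8; visible region now rows[0,8) x cols[4,8) = 8x4
Op 3 fold_up: fold axis h@4; visible region now rows[0,4) x cols[4,8) = 4x4
Op 4 cut(3, 3): punch at orig (3,7); cuts so far [(3, 7)]; region rows[0,4) x cols[4,8) = 4x4
Op 5 cut(1, 1): punch at orig (1,5); cuts so far [(1, 5), (3, 7)]; region rows[0,4) x cols[4,8) = 4x4
Op 6 cut(3, 2): punch at orig (3,6); cuts so far [(1, 5), (3, 6), (3, 7)]; region rows[0,4) x cols[4,8) = 4x4
Op 7 cut(0, 2): punch at orig (0,6); cuts so far [(0, 6), (1, 5), (3, 6), (3, 7)]; region rows[0,4) x cols[4,8) = 4x4
Unfold 1 (reflect across h@4): 8 holes -> [(0, 6), (1, 5), (3, 6), (3, 7), (4, 6), (4, 7), (6, 5), (7, 6)]
Unfold 2 (reflect across h@8): 16 holes -> [(0, 6), (1, 5), (3, 6), (3, 7), (4, 6), (4, 7), (6, 5), (7, 6), (8, 6), (9, 5), (11, 6), (11, 7), (12, 6), (12, 7), (14, 5), (15, 6)]
Unfold 3 (reflect across v@4): 32 holes -> [(0, 1), (0, 6), (1, 2), (1, 5), (3, 0), (3, 1), (3, 6), (3, 7), (4, 0), (4, 1), (4, 6), (4, 7), (6, 2), (6, 5), (7, 1), (7, 6), (8, 1), (8, 6), (9, 2), (9, 5), (11, 0), (11, 1), (11, 6), (11, 7), (12, 0), (12, 1), (12, 6), (12, 7), (14, 2), (14, 5), (15, 1), (15, 6)]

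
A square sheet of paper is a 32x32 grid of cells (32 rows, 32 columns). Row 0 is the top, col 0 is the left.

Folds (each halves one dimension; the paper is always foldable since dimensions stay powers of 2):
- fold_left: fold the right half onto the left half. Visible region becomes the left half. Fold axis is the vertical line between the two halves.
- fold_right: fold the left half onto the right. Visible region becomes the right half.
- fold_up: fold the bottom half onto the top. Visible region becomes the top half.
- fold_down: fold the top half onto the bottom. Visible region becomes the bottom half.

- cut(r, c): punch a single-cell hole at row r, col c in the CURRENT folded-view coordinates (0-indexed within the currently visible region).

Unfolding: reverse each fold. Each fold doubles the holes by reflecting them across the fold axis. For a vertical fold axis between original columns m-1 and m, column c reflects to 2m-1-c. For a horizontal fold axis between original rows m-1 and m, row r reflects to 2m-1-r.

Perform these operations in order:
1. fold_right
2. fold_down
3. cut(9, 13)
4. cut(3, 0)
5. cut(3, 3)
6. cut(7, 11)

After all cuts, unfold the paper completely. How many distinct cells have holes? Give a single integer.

Op 1 fold_right: fold axis v@16; visible region now rows[0,32) x cols[16,32) = 32x16
Op 2 fold_down: fold axis h@16; visible region now rows[16,32) x cols[16,32) = 16x16
Op 3 cut(9, 13): punch at orig (25,29); cuts so far [(25, 29)]; region rows[16,32) x cols[16,32) = 16x16
Op 4 cut(3, 0): punch at orig (19,16); cuts so far [(19, 16), (25, 29)]; region rows[16,32) x cols[16,32) = 16x16
Op 5 cut(3, 3): punch at orig (19,19); cuts so far [(19, 16), (19, 19), (25, 29)]; region rows[16,32) x cols[16,32) = 16x16
Op 6 cut(7, 11): punch at orig (23,27); cuts so far [(19, 16), (19, 19), (23, 27), (25, 29)]; region rows[16,32) x cols[16,32) = 16x16
Unfold 1 (reflect across h@16): 8 holes -> [(6, 29), (8, 27), (12, 16), (12, 19), (19, 16), (19, 19), (23, 27), (25, 29)]
Unfold 2 (reflect across v@16): 16 holes -> [(6, 2), (6, 29), (8, 4), (8, 27), (12, 12), (12, 15), (12, 16), (12, 19), (19, 12), (19, 15), (19, 16), (19, 19), (23, 4), (23, 27), (25, 2), (25, 29)]

Answer: 16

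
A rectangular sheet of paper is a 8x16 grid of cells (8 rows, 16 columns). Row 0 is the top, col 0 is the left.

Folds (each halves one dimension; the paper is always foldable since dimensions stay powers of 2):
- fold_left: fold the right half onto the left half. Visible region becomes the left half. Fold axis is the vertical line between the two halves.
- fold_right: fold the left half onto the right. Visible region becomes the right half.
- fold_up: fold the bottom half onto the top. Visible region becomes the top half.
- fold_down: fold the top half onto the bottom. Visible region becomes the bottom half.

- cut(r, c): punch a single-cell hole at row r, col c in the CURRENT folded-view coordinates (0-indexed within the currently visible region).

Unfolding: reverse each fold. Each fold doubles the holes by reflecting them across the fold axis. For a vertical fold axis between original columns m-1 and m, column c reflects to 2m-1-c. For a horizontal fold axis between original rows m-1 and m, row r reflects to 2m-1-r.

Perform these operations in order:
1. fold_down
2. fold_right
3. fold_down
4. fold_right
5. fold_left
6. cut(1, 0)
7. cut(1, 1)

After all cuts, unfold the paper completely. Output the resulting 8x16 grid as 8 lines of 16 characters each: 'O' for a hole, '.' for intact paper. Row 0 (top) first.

Op 1 fold_down: fold axis h@4; visible region now rows[4,8) x cols[0,16) = 4x16
Op 2 fold_right: fold axis v@8; visible region now rows[4,8) x cols[8,16) = 4x8
Op 3 fold_down: fold axis h@6; visible region now rows[6,8) x cols[8,16) = 2x8
Op 4 fold_right: fold axis v@12; visible region now rows[6,8) x cols[12,16) = 2x4
Op 5 fold_left: fold axis v@14; visible region now rows[6,8) x cols[12,14) = 2x2
Op 6 cut(1, 0): punch at orig (7,12); cuts so far [(7, 12)]; region rows[6,8) x cols[12,14) = 2x2
Op 7 cut(1, 1): punch at orig (7,13); cuts so far [(7, 12), (7, 13)]; region rows[6,8) x cols[12,14) = 2x2
Unfold 1 (reflect across v@14): 4 holes -> [(7, 12), (7, 13), (7, 14), (7, 15)]
Unfold 2 (reflect across v@12): 8 holes -> [(7, 8), (7, 9), (7, 10), (7, 11), (7, 12), (7, 13), (7, 14), (7, 15)]
Unfold 3 (reflect across h@6): 16 holes -> [(4, 8), (4, 9), (4, 10), (4, 11), (4, 12), (4, 13), (4, 14), (4, 15), (7, 8), (7, 9), (7, 10), (7, 11), (7, 12), (7, 13), (7, 14), (7, 15)]
Unfold 4 (reflect across v@8): 32 holes -> [(4, 0), (4, 1), (4, 2), (4, 3), (4, 4), (4, 5), (4, 6), (4, 7), (4, 8), (4, 9), (4, 10), (4, 11), (4, 12), (4, 13), (4, 14), (4, 15), (7, 0), (7, 1), (7, 2), (7, 3), (7, 4), (7, 5), (7, 6), (7, 7), (7, 8), (7, 9), (7, 10), (7, 11), (7, 12), (7, 13), (7, 14), (7, 15)]
Unfold 5 (reflect across h@4): 64 holes -> [(0, 0), (0, 1), (0, 2), (0, 3), (0, 4), (0, 5), (0, 6), (0, 7), (0, 8), (0, 9), (0, 10), (0, 11), (0, 12), (0, 13), (0, 14), (0, 15), (3, 0), (3, 1), (3, 2), (3, 3), (3, 4), (3, 5), (3, 6), (3, 7), (3, 8), (3, 9), (3, 10), (3, 11), (3, 12), (3, 13), (3, 14), (3, 15), (4, 0), (4, 1), (4, 2), (4, 3), (4, 4), (4, 5), (4, 6), (4, 7), (4, 8), (4, 9), (4, 10), (4, 11), (4, 12), (4, 13), (4, 14), (4, 15), (7, 0), (7, 1), (7, 2), (7, 3), (7, 4), (7, 5), (7, 6), (7, 7), (7, 8), (7, 9), (7, 10), (7, 11), (7, 12), (7, 13), (7, 14), (7, 15)]

Answer: OOOOOOOOOOOOOOOO
................
................
OOOOOOOOOOOOOOOO
OOOOOOOOOOOOOOOO
................
................
OOOOOOOOOOOOOOOO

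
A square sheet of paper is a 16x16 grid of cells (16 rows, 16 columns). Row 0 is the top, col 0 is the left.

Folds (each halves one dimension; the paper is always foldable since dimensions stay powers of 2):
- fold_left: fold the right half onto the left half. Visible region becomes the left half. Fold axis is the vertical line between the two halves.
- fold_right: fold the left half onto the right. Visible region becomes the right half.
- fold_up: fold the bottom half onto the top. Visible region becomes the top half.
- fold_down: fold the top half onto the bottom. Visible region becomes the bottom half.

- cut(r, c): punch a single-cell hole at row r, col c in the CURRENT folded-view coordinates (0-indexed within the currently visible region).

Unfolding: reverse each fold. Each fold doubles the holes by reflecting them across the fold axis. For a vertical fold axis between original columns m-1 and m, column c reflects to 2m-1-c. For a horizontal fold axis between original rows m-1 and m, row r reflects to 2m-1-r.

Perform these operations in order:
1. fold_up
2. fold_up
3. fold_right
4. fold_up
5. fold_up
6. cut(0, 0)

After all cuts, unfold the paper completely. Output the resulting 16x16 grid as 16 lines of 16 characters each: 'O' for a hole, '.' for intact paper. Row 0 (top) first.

Op 1 fold_up: fold axis h@8; visible region now rows[0,8) x cols[0,16) = 8x16
Op 2 fold_up: fold axis h@4; visible region now rows[0,4) x cols[0,16) = 4x16
Op 3 fold_right: fold axis v@8; visible region now rows[0,4) x cols[8,16) = 4x8
Op 4 fold_up: fold axis h@2; visible region now rows[0,2) x cols[8,16) = 2x8
Op 5 fold_up: fold axis h@1; visible region now rows[0,1) x cols[8,16) = 1x8
Op 6 cut(0, 0): punch at orig (0,8); cuts so far [(0, 8)]; region rows[0,1) x cols[8,16) = 1x8
Unfold 1 (reflect across h@1): 2 holes -> [(0, 8), (1, 8)]
Unfold 2 (reflect across h@2): 4 holes -> [(0, 8), (1, 8), (2, 8), (3, 8)]
Unfold 3 (reflect across v@8): 8 holes -> [(0, 7), (0, 8), (1, 7), (1, 8), (2, 7), (2, 8), (3, 7), (3, 8)]
Unfold 4 (reflect across h@4): 16 holes -> [(0, 7), (0, 8), (1, 7), (1, 8), (2, 7), (2, 8), (3, 7), (3, 8), (4, 7), (4, 8), (5, 7), (5, 8), (6, 7), (6, 8), (7, 7), (7, 8)]
Unfold 5 (reflect across h@8): 32 holes -> [(0, 7), (0, 8), (1, 7), (1, 8), (2, 7), (2, 8), (3, 7), (3, 8), (4, 7), (4, 8), (5, 7), (5, 8), (6, 7), (6, 8), (7, 7), (7, 8), (8, 7), (8, 8), (9, 7), (9, 8), (10, 7), (10, 8), (11, 7), (11, 8), (12, 7), (12, 8), (13, 7), (13, 8), (14, 7), (14, 8), (15, 7), (15, 8)]

Answer: .......OO.......
.......OO.......
.......OO.......
.......OO.......
.......OO.......
.......OO.......
.......OO.......
.......OO.......
.......OO.......
.......OO.......
.......OO.......
.......OO.......
.......OO.......
.......OO.......
.......OO.......
.......OO.......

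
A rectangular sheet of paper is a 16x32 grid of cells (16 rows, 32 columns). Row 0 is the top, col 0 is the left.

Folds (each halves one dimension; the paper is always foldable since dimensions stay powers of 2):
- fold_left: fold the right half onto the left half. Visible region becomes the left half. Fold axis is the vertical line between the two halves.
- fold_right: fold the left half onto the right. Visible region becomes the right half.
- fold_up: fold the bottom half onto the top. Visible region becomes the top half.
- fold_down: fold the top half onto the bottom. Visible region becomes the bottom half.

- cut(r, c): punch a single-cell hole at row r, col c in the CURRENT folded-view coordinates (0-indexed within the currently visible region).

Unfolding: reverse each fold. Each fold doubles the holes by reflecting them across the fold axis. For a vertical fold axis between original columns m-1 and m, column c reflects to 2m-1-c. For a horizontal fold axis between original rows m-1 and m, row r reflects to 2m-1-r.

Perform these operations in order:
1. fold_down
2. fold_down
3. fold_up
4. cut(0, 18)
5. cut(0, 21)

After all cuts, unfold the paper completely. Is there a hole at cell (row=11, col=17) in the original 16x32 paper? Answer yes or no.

Answer: no

Derivation:
Op 1 fold_down: fold axis h@8; visible region now rows[8,16) x cols[0,32) = 8x32
Op 2 fold_down: fold axis h@12; visible region now rows[12,16) x cols[0,32) = 4x32
Op 3 fold_up: fold axis h@14; visible region now rows[12,14) x cols[0,32) = 2x32
Op 4 cut(0, 18): punch at orig (12,18); cuts so far [(12, 18)]; region rows[12,14) x cols[0,32) = 2x32
Op 5 cut(0, 21): punch at orig (12,21); cuts so far [(12, 18), (12, 21)]; region rows[12,14) x cols[0,32) = 2x32
Unfold 1 (reflect across h@14): 4 holes -> [(12, 18), (12, 21), (15, 18), (15, 21)]
Unfold 2 (reflect across h@12): 8 holes -> [(8, 18), (8, 21), (11, 18), (11, 21), (12, 18), (12, 21), (15, 18), (15, 21)]
Unfold 3 (reflect across h@8): 16 holes -> [(0, 18), (0, 21), (3, 18), (3, 21), (4, 18), (4, 21), (7, 18), (7, 21), (8, 18), (8, 21), (11, 18), (11, 21), (12, 18), (12, 21), (15, 18), (15, 21)]
Holes: [(0, 18), (0, 21), (3, 18), (3, 21), (4, 18), (4, 21), (7, 18), (7, 21), (8, 18), (8, 21), (11, 18), (11, 21), (12, 18), (12, 21), (15, 18), (15, 21)]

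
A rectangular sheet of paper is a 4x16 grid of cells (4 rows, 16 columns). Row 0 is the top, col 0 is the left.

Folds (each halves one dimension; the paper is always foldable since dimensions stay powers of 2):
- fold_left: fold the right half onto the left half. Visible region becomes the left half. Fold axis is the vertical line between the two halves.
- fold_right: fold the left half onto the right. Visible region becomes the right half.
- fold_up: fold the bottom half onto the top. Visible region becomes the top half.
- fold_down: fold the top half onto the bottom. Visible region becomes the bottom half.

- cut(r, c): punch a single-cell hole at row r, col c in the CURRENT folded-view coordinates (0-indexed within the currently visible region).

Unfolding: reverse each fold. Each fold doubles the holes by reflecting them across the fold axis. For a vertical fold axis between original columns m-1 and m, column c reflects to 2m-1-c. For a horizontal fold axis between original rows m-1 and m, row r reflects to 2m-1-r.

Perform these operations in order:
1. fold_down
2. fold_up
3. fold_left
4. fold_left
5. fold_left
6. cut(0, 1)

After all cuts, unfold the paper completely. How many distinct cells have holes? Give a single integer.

Op 1 fold_down: fold axis h@2; visible region now rows[2,4) x cols[0,16) = 2x16
Op 2 fold_up: fold axis h@3; visible region now rows[2,3) x cols[0,16) = 1x16
Op 3 fold_left: fold axis v@8; visible region now rows[2,3) x cols[0,8) = 1x8
Op 4 fold_left: fold axis v@4; visible region now rows[2,3) x cols[0,4) = 1x4
Op 5 fold_left: fold axis v@2; visible region now rows[2,3) x cols[0,2) = 1x2
Op 6 cut(0, 1): punch at orig (2,1); cuts so far [(2, 1)]; region rows[2,3) x cols[0,2) = 1x2
Unfold 1 (reflect across v@2): 2 holes -> [(2, 1), (2, 2)]
Unfold 2 (reflect across v@4): 4 holes -> [(2, 1), (2, 2), (2, 5), (2, 6)]
Unfold 3 (reflect across v@8): 8 holes -> [(2, 1), (2, 2), (2, 5), (2, 6), (2, 9), (2, 10), (2, 13), (2, 14)]
Unfold 4 (reflect across h@3): 16 holes -> [(2, 1), (2, 2), (2, 5), (2, 6), (2, 9), (2, 10), (2, 13), (2, 14), (3, 1), (3, 2), (3, 5), (3, 6), (3, 9), (3, 10), (3, 13), (3, 14)]
Unfold 5 (reflect across h@2): 32 holes -> [(0, 1), (0, 2), (0, 5), (0, 6), (0, 9), (0, 10), (0, 13), (0, 14), (1, 1), (1, 2), (1, 5), (1, 6), (1, 9), (1, 10), (1, 13), (1, 14), (2, 1), (2, 2), (2, 5), (2, 6), (2, 9), (2, 10), (2, 13), (2, 14), (3, 1), (3, 2), (3, 5), (3, 6), (3, 9), (3, 10), (3, 13), (3, 14)]

Answer: 32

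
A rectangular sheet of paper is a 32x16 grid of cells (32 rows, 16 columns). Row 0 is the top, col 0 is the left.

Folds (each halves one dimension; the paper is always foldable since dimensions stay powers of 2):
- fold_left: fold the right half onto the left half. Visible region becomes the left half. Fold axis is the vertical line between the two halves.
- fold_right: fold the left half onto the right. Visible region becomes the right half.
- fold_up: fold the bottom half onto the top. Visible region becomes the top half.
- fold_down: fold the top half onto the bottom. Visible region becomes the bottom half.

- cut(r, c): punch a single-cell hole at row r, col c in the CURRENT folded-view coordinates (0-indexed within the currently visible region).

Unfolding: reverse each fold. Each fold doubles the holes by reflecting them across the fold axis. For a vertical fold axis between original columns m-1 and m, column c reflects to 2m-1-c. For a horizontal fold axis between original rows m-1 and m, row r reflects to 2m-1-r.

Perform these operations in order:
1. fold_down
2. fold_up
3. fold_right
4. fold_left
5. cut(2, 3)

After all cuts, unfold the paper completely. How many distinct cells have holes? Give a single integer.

Answer: 16

Derivation:
Op 1 fold_down: fold axis h@16; visible region now rows[16,32) x cols[0,16) = 16x16
Op 2 fold_up: fold axis h@24; visible region now rows[16,24) x cols[0,16) = 8x16
Op 3 fold_right: fold axis v@8; visible region now rows[16,24) x cols[8,16) = 8x8
Op 4 fold_left: fold axis v@12; visible region now rows[16,24) x cols[8,12) = 8x4
Op 5 cut(2, 3): punch at orig (18,11); cuts so far [(18, 11)]; region rows[16,24) x cols[8,12) = 8x4
Unfold 1 (reflect across v@12): 2 holes -> [(18, 11), (18, 12)]
Unfold 2 (reflect across v@8): 4 holes -> [(18, 3), (18, 4), (18, 11), (18, 12)]
Unfold 3 (reflect across h@24): 8 holes -> [(18, 3), (18, 4), (18, 11), (18, 12), (29, 3), (29, 4), (29, 11), (29, 12)]
Unfold 4 (reflect across h@16): 16 holes -> [(2, 3), (2, 4), (2, 11), (2, 12), (13, 3), (13, 4), (13, 11), (13, 12), (18, 3), (18, 4), (18, 11), (18, 12), (29, 3), (29, 4), (29, 11), (29, 12)]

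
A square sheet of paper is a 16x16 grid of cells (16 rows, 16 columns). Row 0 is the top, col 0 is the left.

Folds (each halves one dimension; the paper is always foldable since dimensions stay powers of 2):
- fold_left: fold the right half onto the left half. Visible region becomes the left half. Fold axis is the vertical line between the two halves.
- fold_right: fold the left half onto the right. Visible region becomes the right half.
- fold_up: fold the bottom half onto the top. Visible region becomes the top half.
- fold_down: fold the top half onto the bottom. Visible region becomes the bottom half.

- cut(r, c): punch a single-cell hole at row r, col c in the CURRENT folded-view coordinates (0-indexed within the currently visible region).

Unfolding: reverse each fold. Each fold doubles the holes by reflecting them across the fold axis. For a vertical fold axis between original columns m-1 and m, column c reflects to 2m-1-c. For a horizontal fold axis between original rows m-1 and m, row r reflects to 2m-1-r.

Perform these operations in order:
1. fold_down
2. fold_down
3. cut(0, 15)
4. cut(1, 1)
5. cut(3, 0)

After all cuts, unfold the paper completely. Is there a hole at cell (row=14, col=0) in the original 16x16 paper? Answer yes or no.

Op 1 fold_down: fold axis h@8; visible region now rows[8,16) x cols[0,16) = 8x16
Op 2 fold_down: fold axis h@12; visible region now rows[12,16) x cols[0,16) = 4x16
Op 3 cut(0, 15): punch at orig (12,15); cuts so far [(12, 15)]; region rows[12,16) x cols[0,16) = 4x16
Op 4 cut(1, 1): punch at orig (13,1); cuts so far [(12, 15), (13, 1)]; region rows[12,16) x cols[0,16) = 4x16
Op 5 cut(3, 0): punch at orig (15,0); cuts so far [(12, 15), (13, 1), (15, 0)]; region rows[12,16) x cols[0,16) = 4x16
Unfold 1 (reflect across h@12): 6 holes -> [(8, 0), (10, 1), (11, 15), (12, 15), (13, 1), (15, 0)]
Unfold 2 (reflect across h@8): 12 holes -> [(0, 0), (2, 1), (3, 15), (4, 15), (5, 1), (7, 0), (8, 0), (10, 1), (11, 15), (12, 15), (13, 1), (15, 0)]
Holes: [(0, 0), (2, 1), (3, 15), (4, 15), (5, 1), (7, 0), (8, 0), (10, 1), (11, 15), (12, 15), (13, 1), (15, 0)]

Answer: no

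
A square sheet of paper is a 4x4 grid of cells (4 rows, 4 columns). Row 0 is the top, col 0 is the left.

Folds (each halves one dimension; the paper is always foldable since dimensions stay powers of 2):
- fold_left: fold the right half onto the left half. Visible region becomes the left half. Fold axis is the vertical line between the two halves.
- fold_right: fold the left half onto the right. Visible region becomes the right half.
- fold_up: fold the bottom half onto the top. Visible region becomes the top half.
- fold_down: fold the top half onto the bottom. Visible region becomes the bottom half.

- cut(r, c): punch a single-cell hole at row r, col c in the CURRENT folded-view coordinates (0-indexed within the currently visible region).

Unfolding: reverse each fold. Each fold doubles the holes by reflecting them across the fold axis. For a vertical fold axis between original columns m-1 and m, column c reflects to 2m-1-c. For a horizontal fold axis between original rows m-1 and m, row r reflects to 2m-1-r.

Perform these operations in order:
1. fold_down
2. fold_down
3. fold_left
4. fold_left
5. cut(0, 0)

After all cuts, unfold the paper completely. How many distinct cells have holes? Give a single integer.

Op 1 fold_down: fold axis h@2; visible region now rows[2,4) x cols[0,4) = 2x4
Op 2 fold_down: fold axis h@3; visible region now rows[3,4) x cols[0,4) = 1x4
Op 3 fold_left: fold axis v@2; visible region now rows[3,4) x cols[0,2) = 1x2
Op 4 fold_left: fold axis v@1; visible region now rows[3,4) x cols[0,1) = 1x1
Op 5 cut(0, 0): punch at orig (3,0); cuts so far [(3, 0)]; region rows[3,4) x cols[0,1) = 1x1
Unfold 1 (reflect across v@1): 2 holes -> [(3, 0), (3, 1)]
Unfold 2 (reflect across v@2): 4 holes -> [(3, 0), (3, 1), (3, 2), (3, 3)]
Unfold 3 (reflect across h@3): 8 holes -> [(2, 0), (2, 1), (2, 2), (2, 3), (3, 0), (3, 1), (3, 2), (3, 3)]
Unfold 4 (reflect across h@2): 16 holes -> [(0, 0), (0, 1), (0, 2), (0, 3), (1, 0), (1, 1), (1, 2), (1, 3), (2, 0), (2, 1), (2, 2), (2, 3), (3, 0), (3, 1), (3, 2), (3, 3)]

Answer: 16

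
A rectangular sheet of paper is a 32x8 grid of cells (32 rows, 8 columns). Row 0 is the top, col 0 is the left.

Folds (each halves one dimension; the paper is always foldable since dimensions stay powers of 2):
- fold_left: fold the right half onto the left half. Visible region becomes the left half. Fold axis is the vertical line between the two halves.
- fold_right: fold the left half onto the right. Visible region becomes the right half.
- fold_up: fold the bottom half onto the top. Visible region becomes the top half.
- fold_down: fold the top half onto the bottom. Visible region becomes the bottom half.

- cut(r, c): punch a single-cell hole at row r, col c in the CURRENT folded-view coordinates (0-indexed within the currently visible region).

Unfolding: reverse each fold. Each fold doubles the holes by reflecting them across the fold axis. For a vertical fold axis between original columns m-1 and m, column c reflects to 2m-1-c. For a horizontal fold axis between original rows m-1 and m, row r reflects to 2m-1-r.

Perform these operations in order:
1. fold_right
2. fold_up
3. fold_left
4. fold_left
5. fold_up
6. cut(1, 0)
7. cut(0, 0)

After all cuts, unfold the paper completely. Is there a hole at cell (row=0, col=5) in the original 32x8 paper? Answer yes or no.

Op 1 fold_right: fold axis v@4; visible region now rows[0,32) x cols[4,8) = 32x4
Op 2 fold_up: fold axis h@16; visible region now rows[0,16) x cols[4,8) = 16x4
Op 3 fold_left: fold axis v@6; visible region now rows[0,16) x cols[4,6) = 16x2
Op 4 fold_left: fold axis v@5; visible region now rows[0,16) x cols[4,5) = 16x1
Op 5 fold_up: fold axis h@8; visible region now rows[0,8) x cols[4,5) = 8x1
Op 6 cut(1, 0): punch at orig (1,4); cuts so far [(1, 4)]; region rows[0,8) x cols[4,5) = 8x1
Op 7 cut(0, 0): punch at orig (0,4); cuts so far [(0, 4), (1, 4)]; region rows[0,8) x cols[4,5) = 8x1
Unfold 1 (reflect across h@8): 4 holes -> [(0, 4), (1, 4), (14, 4), (15, 4)]
Unfold 2 (reflect across v@5): 8 holes -> [(0, 4), (0, 5), (1, 4), (1, 5), (14, 4), (14, 5), (15, 4), (15, 5)]
Unfold 3 (reflect across v@6): 16 holes -> [(0, 4), (0, 5), (0, 6), (0, 7), (1, 4), (1, 5), (1, 6), (1, 7), (14, 4), (14, 5), (14, 6), (14, 7), (15, 4), (15, 5), (15, 6), (15, 7)]
Unfold 4 (reflect across h@16): 32 holes -> [(0, 4), (0, 5), (0, 6), (0, 7), (1, 4), (1, 5), (1, 6), (1, 7), (14, 4), (14, 5), (14, 6), (14, 7), (15, 4), (15, 5), (15, 6), (15, 7), (16, 4), (16, 5), (16, 6), (16, 7), (17, 4), (17, 5), (17, 6), (17, 7), (30, 4), (30, 5), (30, 6), (30, 7), (31, 4), (31, 5), (31, 6), (31, 7)]
Unfold 5 (reflect across v@4): 64 holes -> [(0, 0), (0, 1), (0, 2), (0, 3), (0, 4), (0, 5), (0, 6), (0, 7), (1, 0), (1, 1), (1, 2), (1, 3), (1, 4), (1, 5), (1, 6), (1, 7), (14, 0), (14, 1), (14, 2), (14, 3), (14, 4), (14, 5), (14, 6), (14, 7), (15, 0), (15, 1), (15, 2), (15, 3), (15, 4), (15, 5), (15, 6), (15, 7), (16, 0), (16, 1), (16, 2), (16, 3), (16, 4), (16, 5), (16, 6), (16, 7), (17, 0), (17, 1), (17, 2), (17, 3), (17, 4), (17, 5), (17, 6), (17, 7), (30, 0), (30, 1), (30, 2), (30, 3), (30, 4), (30, 5), (30, 6), (30, 7), (31, 0), (31, 1), (31, 2), (31, 3), (31, 4), (31, 5), (31, 6), (31, 7)]
Holes: [(0, 0), (0, 1), (0, 2), (0, 3), (0, 4), (0, 5), (0, 6), (0, 7), (1, 0), (1, 1), (1, 2), (1, 3), (1, 4), (1, 5), (1, 6), (1, 7), (14, 0), (14, 1), (14, 2), (14, 3), (14, 4), (14, 5), (14, 6), (14, 7), (15, 0), (15, 1), (15, 2), (15, 3), (15, 4), (15, 5), (15, 6), (15, 7), (16, 0), (16, 1), (16, 2), (16, 3), (16, 4), (16, 5), (16, 6), (16, 7), (17, 0), (17, 1), (17, 2), (17, 3), (17, 4), (17, 5), (17, 6), (17, 7), (30, 0), (30, 1), (30, 2), (30, 3), (30, 4), (30, 5), (30, 6), (30, 7), (31, 0), (31, 1), (31, 2), (31, 3), (31, 4), (31, 5), (31, 6), (31, 7)]

Answer: yes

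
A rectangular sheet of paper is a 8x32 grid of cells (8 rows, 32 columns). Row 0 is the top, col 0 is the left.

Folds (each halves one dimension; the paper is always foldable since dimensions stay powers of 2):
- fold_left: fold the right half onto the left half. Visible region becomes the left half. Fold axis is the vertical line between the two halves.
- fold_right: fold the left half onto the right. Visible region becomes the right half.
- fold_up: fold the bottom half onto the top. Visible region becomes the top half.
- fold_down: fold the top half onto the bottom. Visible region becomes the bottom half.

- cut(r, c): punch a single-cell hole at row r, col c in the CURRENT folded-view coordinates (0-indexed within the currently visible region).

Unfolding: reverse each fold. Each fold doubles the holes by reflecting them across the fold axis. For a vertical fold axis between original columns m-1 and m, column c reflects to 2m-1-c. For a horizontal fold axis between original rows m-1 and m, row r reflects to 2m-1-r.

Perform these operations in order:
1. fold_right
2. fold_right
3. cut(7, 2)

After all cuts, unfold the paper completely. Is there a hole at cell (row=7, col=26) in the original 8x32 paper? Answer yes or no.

Op 1 fold_right: fold axis v@16; visible region now rows[0,8) x cols[16,32) = 8x16
Op 2 fold_right: fold axis v@24; visible region now rows[0,8) x cols[24,32) = 8x8
Op 3 cut(7, 2): punch at orig (7,26); cuts so far [(7, 26)]; region rows[0,8) x cols[24,32) = 8x8
Unfold 1 (reflect across v@24): 2 holes -> [(7, 21), (7, 26)]
Unfold 2 (reflect across v@16): 4 holes -> [(7, 5), (7, 10), (7, 21), (7, 26)]
Holes: [(7, 5), (7, 10), (7, 21), (7, 26)]

Answer: yes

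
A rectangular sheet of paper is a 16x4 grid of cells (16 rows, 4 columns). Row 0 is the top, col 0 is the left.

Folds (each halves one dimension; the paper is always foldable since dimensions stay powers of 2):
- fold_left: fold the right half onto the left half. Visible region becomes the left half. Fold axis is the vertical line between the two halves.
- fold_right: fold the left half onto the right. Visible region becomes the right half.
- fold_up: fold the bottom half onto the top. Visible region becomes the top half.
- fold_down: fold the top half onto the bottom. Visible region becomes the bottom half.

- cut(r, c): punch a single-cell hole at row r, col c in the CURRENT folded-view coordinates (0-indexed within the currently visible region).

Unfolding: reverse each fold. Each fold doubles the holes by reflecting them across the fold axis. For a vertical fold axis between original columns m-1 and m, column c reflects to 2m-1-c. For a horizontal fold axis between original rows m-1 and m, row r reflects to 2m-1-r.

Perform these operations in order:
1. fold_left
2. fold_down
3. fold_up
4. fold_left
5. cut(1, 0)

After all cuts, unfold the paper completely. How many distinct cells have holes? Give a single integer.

Answer: 16

Derivation:
Op 1 fold_left: fold axis v@2; visible region now rows[0,16) x cols[0,2) = 16x2
Op 2 fold_down: fold axis h@8; visible region now rows[8,16) x cols[0,2) = 8x2
Op 3 fold_up: fold axis h@12; visible region now rows[8,12) x cols[0,2) = 4x2
Op 4 fold_left: fold axis v@1; visible region now rows[8,12) x cols[0,1) = 4x1
Op 5 cut(1, 0): punch at orig (9,0); cuts so far [(9, 0)]; region rows[8,12) x cols[0,1) = 4x1
Unfold 1 (reflect across v@1): 2 holes -> [(9, 0), (9, 1)]
Unfold 2 (reflect across h@12): 4 holes -> [(9, 0), (9, 1), (14, 0), (14, 1)]
Unfold 3 (reflect across h@8): 8 holes -> [(1, 0), (1, 1), (6, 0), (6, 1), (9, 0), (9, 1), (14, 0), (14, 1)]
Unfold 4 (reflect across v@2): 16 holes -> [(1, 0), (1, 1), (1, 2), (1, 3), (6, 0), (6, 1), (6, 2), (6, 3), (9, 0), (9, 1), (9, 2), (9, 3), (14, 0), (14, 1), (14, 2), (14, 3)]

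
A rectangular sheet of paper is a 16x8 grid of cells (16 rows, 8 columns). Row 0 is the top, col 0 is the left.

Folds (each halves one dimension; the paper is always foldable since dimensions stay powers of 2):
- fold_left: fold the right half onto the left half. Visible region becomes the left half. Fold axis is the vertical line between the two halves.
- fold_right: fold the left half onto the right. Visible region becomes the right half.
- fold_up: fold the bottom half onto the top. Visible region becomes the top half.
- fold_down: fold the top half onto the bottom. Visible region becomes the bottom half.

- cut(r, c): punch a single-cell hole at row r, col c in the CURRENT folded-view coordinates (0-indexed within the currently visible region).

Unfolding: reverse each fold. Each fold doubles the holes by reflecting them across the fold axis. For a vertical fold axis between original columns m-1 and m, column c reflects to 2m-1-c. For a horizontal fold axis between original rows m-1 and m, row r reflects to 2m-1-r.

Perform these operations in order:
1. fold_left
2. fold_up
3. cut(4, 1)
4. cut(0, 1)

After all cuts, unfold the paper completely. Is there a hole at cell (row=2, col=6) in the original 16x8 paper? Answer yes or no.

Op 1 fold_left: fold axis v@4; visible region now rows[0,16) x cols[0,4) = 16x4
Op 2 fold_up: fold axis h@8; visible region now rows[0,8) x cols[0,4) = 8x4
Op 3 cut(4, 1): punch at orig (4,1); cuts so far [(4, 1)]; region rows[0,8) x cols[0,4) = 8x4
Op 4 cut(0, 1): punch at orig (0,1); cuts so far [(0, 1), (4, 1)]; region rows[0,8) x cols[0,4) = 8x4
Unfold 1 (reflect across h@8): 4 holes -> [(0, 1), (4, 1), (11, 1), (15, 1)]
Unfold 2 (reflect across v@4): 8 holes -> [(0, 1), (0, 6), (4, 1), (4, 6), (11, 1), (11, 6), (15, 1), (15, 6)]
Holes: [(0, 1), (0, 6), (4, 1), (4, 6), (11, 1), (11, 6), (15, 1), (15, 6)]

Answer: no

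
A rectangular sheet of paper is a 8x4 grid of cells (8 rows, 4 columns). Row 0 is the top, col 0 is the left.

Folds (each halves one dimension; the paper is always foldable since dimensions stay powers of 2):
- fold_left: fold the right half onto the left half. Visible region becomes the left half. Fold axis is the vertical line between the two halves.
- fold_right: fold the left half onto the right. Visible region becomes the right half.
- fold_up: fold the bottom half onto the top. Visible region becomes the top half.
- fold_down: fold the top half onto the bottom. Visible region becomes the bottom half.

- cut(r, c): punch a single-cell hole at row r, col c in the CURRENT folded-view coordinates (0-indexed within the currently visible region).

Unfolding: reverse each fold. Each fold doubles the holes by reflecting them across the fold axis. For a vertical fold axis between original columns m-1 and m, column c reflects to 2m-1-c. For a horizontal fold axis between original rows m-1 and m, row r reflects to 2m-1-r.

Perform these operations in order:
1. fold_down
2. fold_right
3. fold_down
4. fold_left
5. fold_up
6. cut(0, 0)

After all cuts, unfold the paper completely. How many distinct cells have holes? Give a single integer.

Op 1 fold_down: fold axis h@4; visible region now rows[4,8) x cols[0,4) = 4x4
Op 2 fold_right: fold axis v@2; visible region now rows[4,8) x cols[2,4) = 4x2
Op 3 fold_down: fold axis h@6; visible region now rows[6,8) x cols[2,4) = 2x2
Op 4 fold_left: fold axis v@3; visible region now rows[6,8) x cols[2,3) = 2x1
Op 5 fold_up: fold axis h@7; visible region now rows[6,7) x cols[2,3) = 1x1
Op 6 cut(0, 0): punch at orig (6,2); cuts so far [(6, 2)]; region rows[6,7) x cols[2,3) = 1x1
Unfold 1 (reflect across h@7): 2 holes -> [(6, 2), (7, 2)]
Unfold 2 (reflect across v@3): 4 holes -> [(6, 2), (6, 3), (7, 2), (7, 3)]
Unfold 3 (reflect across h@6): 8 holes -> [(4, 2), (4, 3), (5, 2), (5, 3), (6, 2), (6, 3), (7, 2), (7, 3)]
Unfold 4 (reflect across v@2): 16 holes -> [(4, 0), (4, 1), (4, 2), (4, 3), (5, 0), (5, 1), (5, 2), (5, 3), (6, 0), (6, 1), (6, 2), (6, 3), (7, 0), (7, 1), (7, 2), (7, 3)]
Unfold 5 (reflect across h@4): 32 holes -> [(0, 0), (0, 1), (0, 2), (0, 3), (1, 0), (1, 1), (1, 2), (1, 3), (2, 0), (2, 1), (2, 2), (2, 3), (3, 0), (3, 1), (3, 2), (3, 3), (4, 0), (4, 1), (4, 2), (4, 3), (5, 0), (5, 1), (5, 2), (5, 3), (6, 0), (6, 1), (6, 2), (6, 3), (7, 0), (7, 1), (7, 2), (7, 3)]

Answer: 32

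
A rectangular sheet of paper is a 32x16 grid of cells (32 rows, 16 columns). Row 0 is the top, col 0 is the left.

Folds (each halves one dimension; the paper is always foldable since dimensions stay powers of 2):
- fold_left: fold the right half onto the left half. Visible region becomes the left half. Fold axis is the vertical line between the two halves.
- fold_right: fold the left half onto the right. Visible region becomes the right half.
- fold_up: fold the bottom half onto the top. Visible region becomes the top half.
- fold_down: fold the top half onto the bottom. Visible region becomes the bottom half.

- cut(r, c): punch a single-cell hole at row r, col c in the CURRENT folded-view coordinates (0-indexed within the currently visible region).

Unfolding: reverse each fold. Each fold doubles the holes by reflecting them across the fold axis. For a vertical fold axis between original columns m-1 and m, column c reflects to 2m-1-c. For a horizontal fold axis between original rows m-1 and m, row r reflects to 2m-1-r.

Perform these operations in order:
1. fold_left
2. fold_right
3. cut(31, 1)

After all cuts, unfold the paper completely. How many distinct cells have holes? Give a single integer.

Answer: 4

Derivation:
Op 1 fold_left: fold axis v@8; visible region now rows[0,32) x cols[0,8) = 32x8
Op 2 fold_right: fold axis v@4; visible region now rows[0,32) x cols[4,8) = 32x4
Op 3 cut(31, 1): punch at orig (31,5); cuts so far [(31, 5)]; region rows[0,32) x cols[4,8) = 32x4
Unfold 1 (reflect across v@4): 2 holes -> [(31, 2), (31, 5)]
Unfold 2 (reflect across v@8): 4 holes -> [(31, 2), (31, 5), (31, 10), (31, 13)]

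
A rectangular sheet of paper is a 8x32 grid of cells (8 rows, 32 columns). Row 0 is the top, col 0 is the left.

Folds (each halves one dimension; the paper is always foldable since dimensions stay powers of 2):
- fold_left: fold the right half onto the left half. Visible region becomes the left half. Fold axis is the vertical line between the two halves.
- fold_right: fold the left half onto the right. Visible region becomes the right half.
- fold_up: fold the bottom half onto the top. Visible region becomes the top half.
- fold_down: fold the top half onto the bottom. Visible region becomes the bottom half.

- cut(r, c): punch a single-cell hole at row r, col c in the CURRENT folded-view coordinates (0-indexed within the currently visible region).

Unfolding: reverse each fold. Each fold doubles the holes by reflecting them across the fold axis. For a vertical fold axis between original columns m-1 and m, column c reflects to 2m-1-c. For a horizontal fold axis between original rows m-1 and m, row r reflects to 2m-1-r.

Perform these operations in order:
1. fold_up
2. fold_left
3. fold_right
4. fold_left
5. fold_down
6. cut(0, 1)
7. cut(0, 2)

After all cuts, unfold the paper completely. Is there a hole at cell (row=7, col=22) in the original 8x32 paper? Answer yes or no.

Answer: no

Derivation:
Op 1 fold_up: fold axis h@4; visible region now rows[0,4) x cols[0,32) = 4x32
Op 2 fold_left: fold axis v@16; visible region now rows[0,4) x cols[0,16) = 4x16
Op 3 fold_right: fold axis v@8; visible region now rows[0,4) x cols[8,16) = 4x8
Op 4 fold_left: fold axis v@12; visible region now rows[0,4) x cols[8,12) = 4x4
Op 5 fold_down: fold axis h@2; visible region now rows[2,4) x cols[8,12) = 2x4
Op 6 cut(0, 1): punch at orig (2,9); cuts so far [(2, 9)]; region rows[2,4) x cols[8,12) = 2x4
Op 7 cut(0, 2): punch at orig (2,10); cuts so far [(2, 9), (2, 10)]; region rows[2,4) x cols[8,12) = 2x4
Unfold 1 (reflect across h@2): 4 holes -> [(1, 9), (1, 10), (2, 9), (2, 10)]
Unfold 2 (reflect across v@12): 8 holes -> [(1, 9), (1, 10), (1, 13), (1, 14), (2, 9), (2, 10), (2, 13), (2, 14)]
Unfold 3 (reflect across v@8): 16 holes -> [(1, 1), (1, 2), (1, 5), (1, 6), (1, 9), (1, 10), (1, 13), (1, 14), (2, 1), (2, 2), (2, 5), (2, 6), (2, 9), (2, 10), (2, 13), (2, 14)]
Unfold 4 (reflect across v@16): 32 holes -> [(1, 1), (1, 2), (1, 5), (1, 6), (1, 9), (1, 10), (1, 13), (1, 14), (1, 17), (1, 18), (1, 21), (1, 22), (1, 25), (1, 26), (1, 29), (1, 30), (2, 1), (2, 2), (2, 5), (2, 6), (2, 9), (2, 10), (2, 13), (2, 14), (2, 17), (2, 18), (2, 21), (2, 22), (2, 25), (2, 26), (2, 29), (2, 30)]
Unfold 5 (reflect across h@4): 64 holes -> [(1, 1), (1, 2), (1, 5), (1, 6), (1, 9), (1, 10), (1, 13), (1, 14), (1, 17), (1, 18), (1, 21), (1, 22), (1, 25), (1, 26), (1, 29), (1, 30), (2, 1), (2, 2), (2, 5), (2, 6), (2, 9), (2, 10), (2, 13), (2, 14), (2, 17), (2, 18), (2, 21), (2, 22), (2, 25), (2, 26), (2, 29), (2, 30), (5, 1), (5, 2), (5, 5), (5, 6), (5, 9), (5, 10), (5, 13), (5, 14), (5, 17), (5, 18), (5, 21), (5, 22), (5, 25), (5, 26), (5, 29), (5, 30), (6, 1), (6, 2), (6, 5), (6, 6), (6, 9), (6, 10), (6, 13), (6, 14), (6, 17), (6, 18), (6, 21), (6, 22), (6, 25), (6, 26), (6, 29), (6, 30)]
Holes: [(1, 1), (1, 2), (1, 5), (1, 6), (1, 9), (1, 10), (1, 13), (1, 14), (1, 17), (1, 18), (1, 21), (1, 22), (1, 25), (1, 26), (1, 29), (1, 30), (2, 1), (2, 2), (2, 5), (2, 6), (2, 9), (2, 10), (2, 13), (2, 14), (2, 17), (2, 18), (2, 21), (2, 22), (2, 25), (2, 26), (2, 29), (2, 30), (5, 1), (5, 2), (5, 5), (5, 6), (5, 9), (5, 10), (5, 13), (5, 14), (5, 17), (5, 18), (5, 21), (5, 22), (5, 25), (5, 26), (5, 29), (5, 30), (6, 1), (6, 2), (6, 5), (6, 6), (6, 9), (6, 10), (6, 13), (6, 14), (6, 17), (6, 18), (6, 21), (6, 22), (6, 25), (6, 26), (6, 29), (6, 30)]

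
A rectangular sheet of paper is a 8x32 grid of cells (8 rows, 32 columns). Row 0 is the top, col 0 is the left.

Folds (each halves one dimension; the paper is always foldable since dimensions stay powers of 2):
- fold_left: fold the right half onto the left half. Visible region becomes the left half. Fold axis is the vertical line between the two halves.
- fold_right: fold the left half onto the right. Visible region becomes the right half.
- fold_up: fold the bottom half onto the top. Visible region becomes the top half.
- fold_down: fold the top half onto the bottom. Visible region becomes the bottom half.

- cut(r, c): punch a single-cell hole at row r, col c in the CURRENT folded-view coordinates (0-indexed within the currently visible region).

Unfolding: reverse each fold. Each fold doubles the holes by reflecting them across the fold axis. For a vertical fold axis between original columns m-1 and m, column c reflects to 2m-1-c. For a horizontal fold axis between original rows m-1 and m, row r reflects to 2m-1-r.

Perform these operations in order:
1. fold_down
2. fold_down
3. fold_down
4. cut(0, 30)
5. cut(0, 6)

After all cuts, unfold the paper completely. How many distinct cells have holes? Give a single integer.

Op 1 fold_down: fold axis h@4; visible region now rows[4,8) x cols[0,32) = 4x32
Op 2 fold_down: fold axis h@6; visible region now rows[6,8) x cols[0,32) = 2x32
Op 3 fold_down: fold axis h@7; visible region now rows[7,8) x cols[0,32) = 1x32
Op 4 cut(0, 30): punch at orig (7,30); cuts so far [(7, 30)]; region rows[7,8) x cols[0,32) = 1x32
Op 5 cut(0, 6): punch at orig (7,6); cuts so far [(7, 6), (7, 30)]; region rows[7,8) x cols[0,32) = 1x32
Unfold 1 (reflect across h@7): 4 holes -> [(6, 6), (6, 30), (7, 6), (7, 30)]
Unfold 2 (reflect across h@6): 8 holes -> [(4, 6), (4, 30), (5, 6), (5, 30), (6, 6), (6, 30), (7, 6), (7, 30)]
Unfold 3 (reflect across h@4): 16 holes -> [(0, 6), (0, 30), (1, 6), (1, 30), (2, 6), (2, 30), (3, 6), (3, 30), (4, 6), (4, 30), (5, 6), (5, 30), (6, 6), (6, 30), (7, 6), (7, 30)]

Answer: 16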